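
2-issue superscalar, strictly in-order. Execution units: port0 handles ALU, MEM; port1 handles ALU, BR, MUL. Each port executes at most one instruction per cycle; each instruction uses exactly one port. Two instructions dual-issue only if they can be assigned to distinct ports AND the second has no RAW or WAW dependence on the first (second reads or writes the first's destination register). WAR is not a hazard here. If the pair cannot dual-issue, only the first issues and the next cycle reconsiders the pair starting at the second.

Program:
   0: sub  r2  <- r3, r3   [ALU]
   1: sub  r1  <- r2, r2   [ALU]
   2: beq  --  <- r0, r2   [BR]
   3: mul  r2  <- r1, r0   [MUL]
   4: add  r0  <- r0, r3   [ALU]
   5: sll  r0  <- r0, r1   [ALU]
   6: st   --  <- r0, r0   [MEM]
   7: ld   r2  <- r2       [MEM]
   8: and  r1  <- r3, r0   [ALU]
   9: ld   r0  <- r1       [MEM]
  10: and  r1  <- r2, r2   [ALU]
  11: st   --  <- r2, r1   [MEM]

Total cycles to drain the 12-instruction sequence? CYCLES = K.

CYCLES = 8

#0 head=0: sub i0 RAW r2
#1 head=1: sub beq i1/i2 dual
#2 head=3: mul add i3/i4 dual
#3 head=5: sll i5 RAW r0
#4 head=6: st i6 no-port MEM/MEM
#5 head=7: ld and i7/i8 dual
#6 head=9: ld and i9/i10 dual
#7 head=11: st i11 tail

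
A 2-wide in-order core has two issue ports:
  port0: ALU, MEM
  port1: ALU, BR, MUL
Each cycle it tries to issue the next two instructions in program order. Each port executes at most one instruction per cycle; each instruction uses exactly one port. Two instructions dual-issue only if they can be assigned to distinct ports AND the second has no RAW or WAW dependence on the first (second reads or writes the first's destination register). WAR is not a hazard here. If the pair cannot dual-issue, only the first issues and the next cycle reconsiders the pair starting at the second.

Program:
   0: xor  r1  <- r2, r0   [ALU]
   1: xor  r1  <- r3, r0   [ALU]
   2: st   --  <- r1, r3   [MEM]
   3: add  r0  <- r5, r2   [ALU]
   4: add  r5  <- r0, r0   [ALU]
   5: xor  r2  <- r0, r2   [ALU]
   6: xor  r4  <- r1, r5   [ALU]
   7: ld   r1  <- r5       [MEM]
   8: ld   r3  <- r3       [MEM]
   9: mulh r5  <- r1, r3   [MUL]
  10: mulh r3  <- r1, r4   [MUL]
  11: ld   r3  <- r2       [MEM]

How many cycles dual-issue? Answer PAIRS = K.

PAIRS = 3

c0: i0 xor  WAW r1
c1: i1 xor  RAW r1
c2: i2/i3 st/add  2-wide
c3: i4/i5 add/xor  2-wide
c4: i6/i7 xor/ld  2-wide
c5: i8 ld  RAW r3
c6: i9 mulh  no-port MUL/MUL
c7: i10 mulh  WAW r3
c8: i11 ld  tail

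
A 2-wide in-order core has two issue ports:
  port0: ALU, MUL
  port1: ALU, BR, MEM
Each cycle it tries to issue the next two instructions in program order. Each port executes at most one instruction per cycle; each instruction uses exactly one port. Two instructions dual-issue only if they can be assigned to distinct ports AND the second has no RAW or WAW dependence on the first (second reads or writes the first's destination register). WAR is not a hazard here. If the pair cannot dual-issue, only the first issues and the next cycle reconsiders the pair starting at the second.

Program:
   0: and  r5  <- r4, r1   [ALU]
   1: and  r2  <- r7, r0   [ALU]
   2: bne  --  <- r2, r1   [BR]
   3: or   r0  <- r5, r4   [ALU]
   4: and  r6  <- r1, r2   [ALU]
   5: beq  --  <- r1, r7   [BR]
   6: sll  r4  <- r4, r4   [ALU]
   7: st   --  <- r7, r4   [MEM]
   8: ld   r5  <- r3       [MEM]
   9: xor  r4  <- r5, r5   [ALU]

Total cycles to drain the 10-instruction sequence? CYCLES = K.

CYCLES = 7

#0 head=0: and.ALU;and.ALU i0,i1 2-wide
#1 head=2: bne.BR;or.ALU i2,i3 2-wide
#2 head=4: and.ALU;beq.BR i4,i5 2-wide
#3 head=6: sll.ALU i6 RAW r4
#4 head=7: st.MEM i7 no-port MEM/MEM
#5 head=8: ld.MEM i8 RAW r5
#6 head=9: xor.ALU i9 tail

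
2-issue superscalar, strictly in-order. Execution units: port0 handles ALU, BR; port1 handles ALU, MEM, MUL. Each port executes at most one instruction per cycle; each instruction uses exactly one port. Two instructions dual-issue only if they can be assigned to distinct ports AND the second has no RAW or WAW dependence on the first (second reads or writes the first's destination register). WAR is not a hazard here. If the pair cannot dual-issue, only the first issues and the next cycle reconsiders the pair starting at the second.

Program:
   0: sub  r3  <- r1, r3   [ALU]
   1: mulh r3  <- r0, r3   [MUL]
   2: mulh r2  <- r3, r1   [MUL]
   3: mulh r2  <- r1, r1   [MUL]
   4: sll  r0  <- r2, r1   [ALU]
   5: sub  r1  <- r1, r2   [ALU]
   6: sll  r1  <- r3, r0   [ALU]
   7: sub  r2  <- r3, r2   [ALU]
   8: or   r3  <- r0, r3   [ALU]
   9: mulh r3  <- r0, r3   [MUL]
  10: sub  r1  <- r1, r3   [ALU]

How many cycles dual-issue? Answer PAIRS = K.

PAIRS = 2

c0: i0 sub.ALU  RAW+WAW r3
c1: i1 mulh.MUL  no-port MUL/MUL
c2: i2 mulh.MUL  no-port MUL/MUL
c3: i3 mulh.MUL  RAW r2
c4: i4+i5 sll.ALU/sub.ALU  pair
c5: i6+i7 sll.ALU/sub.ALU  pair
c6: i8 or.ALU  RAW+WAW r3
c7: i9 mulh.MUL  RAW r3
c8: i10 sub.ALU  tail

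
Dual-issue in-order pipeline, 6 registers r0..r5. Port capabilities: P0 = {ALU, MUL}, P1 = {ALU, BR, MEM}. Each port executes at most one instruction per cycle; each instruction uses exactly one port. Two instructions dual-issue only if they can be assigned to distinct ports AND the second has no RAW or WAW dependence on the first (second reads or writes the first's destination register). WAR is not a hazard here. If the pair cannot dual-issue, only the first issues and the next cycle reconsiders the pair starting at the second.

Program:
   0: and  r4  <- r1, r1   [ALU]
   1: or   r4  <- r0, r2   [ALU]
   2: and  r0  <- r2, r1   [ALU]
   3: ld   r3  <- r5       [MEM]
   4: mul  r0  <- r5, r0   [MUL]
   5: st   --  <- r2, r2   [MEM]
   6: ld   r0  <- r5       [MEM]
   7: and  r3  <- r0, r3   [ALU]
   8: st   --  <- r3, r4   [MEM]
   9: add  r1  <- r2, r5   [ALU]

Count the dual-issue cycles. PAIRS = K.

PAIRS = 3

0. and @i0  | WAW r4
1. or/and @i1,i2  | dual
2. ld/mul @i3,i4  | dual
3. st @i5  | no-port MEM/MEM
4. ld @i6  | RAW r0
5. and @i7  | RAW r3
6. st/add @i8,i9  | dual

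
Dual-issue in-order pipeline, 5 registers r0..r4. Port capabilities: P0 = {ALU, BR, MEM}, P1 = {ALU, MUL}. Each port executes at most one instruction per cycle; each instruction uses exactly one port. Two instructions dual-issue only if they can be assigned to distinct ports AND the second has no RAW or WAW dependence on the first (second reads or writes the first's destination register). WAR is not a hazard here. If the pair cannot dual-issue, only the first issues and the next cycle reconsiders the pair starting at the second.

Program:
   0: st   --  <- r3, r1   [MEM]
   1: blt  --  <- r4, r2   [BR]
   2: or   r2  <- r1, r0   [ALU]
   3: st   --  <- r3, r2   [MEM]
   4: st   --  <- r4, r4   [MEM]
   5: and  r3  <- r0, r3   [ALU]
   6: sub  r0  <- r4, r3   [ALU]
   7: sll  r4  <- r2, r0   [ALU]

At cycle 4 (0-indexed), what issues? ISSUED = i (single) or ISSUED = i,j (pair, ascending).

ISSUED = 6

t=0 i0:st.MEM ; no-port MEM/BR
t=1 i1,i2:blt.BR or.ALU ; dual
t=2 i3:st.MEM ; no-port MEM/MEM
t=3 i4,i5:st.MEM and.ALU ; dual
t=4 i6:sub.ALU ; RAW r0
t=5 i7:sll.ALU ; tail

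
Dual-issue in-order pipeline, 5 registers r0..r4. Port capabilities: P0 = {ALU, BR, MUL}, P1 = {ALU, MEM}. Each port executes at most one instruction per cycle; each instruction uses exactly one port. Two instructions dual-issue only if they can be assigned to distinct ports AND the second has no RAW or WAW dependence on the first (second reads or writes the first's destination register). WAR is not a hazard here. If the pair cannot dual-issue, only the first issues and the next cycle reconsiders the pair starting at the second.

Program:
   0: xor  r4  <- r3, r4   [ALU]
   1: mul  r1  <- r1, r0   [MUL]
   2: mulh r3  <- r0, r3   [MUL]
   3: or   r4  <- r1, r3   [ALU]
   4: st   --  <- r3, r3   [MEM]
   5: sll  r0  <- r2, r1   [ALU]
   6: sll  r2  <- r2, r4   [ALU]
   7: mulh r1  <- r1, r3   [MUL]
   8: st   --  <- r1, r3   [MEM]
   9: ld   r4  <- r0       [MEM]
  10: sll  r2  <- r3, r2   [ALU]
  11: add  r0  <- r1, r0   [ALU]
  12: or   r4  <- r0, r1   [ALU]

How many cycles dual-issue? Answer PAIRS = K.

PAIRS = 4

0. xor.ALU mul.MUL @i0/i1  | pair
1. mulh.MUL @i2  | RAW r3
2. or.ALU st.MEM @i3/i4  | pair
3. sll.ALU sll.ALU @i5/i6  | pair
4. mulh.MUL @i7  | RAW r1
5. st.MEM @i8  | no-port MEM/MEM
6. ld.MEM sll.ALU @i9/i10  | pair
7. add.ALU @i11  | RAW r0
8. or.ALU @i12  | tail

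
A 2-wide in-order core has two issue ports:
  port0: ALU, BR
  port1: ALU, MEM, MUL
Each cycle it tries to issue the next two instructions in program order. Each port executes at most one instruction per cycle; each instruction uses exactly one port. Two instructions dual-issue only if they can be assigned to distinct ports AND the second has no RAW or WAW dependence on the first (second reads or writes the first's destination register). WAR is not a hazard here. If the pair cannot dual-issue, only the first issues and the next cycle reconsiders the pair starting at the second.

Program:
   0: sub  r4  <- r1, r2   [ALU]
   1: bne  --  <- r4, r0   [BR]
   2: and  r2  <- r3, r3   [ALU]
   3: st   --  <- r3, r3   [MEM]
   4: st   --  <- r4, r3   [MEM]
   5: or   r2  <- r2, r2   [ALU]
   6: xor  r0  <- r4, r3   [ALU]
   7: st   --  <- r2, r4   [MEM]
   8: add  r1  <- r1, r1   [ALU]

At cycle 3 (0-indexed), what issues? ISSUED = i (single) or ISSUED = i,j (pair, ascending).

ISSUED = 4,5

0. sub @i0  | RAW r4
1. bne/and @i1&i2  | 2-wide
2. st @i3  | no-port MEM/MEM
3. st/or @i4&i5  | 2-wide
4. xor/st @i6&i7  | 2-wide
5. add @i8  | tail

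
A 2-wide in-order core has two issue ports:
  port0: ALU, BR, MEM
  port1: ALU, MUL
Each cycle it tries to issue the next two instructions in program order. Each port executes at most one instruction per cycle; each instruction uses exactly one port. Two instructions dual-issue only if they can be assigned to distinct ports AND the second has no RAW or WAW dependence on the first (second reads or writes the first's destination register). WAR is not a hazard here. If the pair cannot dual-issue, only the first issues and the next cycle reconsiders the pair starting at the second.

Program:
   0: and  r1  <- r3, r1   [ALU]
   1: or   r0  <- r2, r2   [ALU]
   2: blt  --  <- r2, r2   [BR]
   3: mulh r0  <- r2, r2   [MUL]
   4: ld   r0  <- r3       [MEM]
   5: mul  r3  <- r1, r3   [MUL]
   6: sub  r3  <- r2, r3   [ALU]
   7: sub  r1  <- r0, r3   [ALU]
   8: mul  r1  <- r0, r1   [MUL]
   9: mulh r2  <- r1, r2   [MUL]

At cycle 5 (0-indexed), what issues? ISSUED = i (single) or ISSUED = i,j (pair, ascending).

ISSUED = 8

0. and.ALU or.ALU @i0&i1  | pair
1. blt.BR mulh.MUL @i2&i3  | pair
2. ld.MEM mul.MUL @i4&i5  | pair
3. sub.ALU @i6  | RAW r3
4. sub.ALU @i7  | RAW+WAW r1
5. mul.MUL @i8  | no-port MUL/MUL
6. mulh.MUL @i9  | tail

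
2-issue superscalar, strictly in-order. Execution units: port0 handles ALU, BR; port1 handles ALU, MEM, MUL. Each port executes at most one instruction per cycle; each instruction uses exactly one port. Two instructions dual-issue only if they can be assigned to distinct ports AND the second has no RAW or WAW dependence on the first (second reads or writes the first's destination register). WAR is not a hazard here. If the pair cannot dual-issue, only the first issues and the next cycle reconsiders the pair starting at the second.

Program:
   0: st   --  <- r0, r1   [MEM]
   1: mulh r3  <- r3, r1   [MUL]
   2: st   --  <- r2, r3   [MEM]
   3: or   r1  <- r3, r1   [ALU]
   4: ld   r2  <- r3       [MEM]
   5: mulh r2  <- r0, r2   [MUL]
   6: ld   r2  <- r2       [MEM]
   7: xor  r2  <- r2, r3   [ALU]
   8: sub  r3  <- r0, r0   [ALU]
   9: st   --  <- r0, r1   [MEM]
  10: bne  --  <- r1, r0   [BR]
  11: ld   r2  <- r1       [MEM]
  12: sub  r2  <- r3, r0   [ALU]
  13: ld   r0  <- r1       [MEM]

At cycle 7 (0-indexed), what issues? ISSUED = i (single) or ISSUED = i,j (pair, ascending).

ISSUED = 9,10

c0: i0 st.MEM  no-port MEM/MUL
c1: i1 mulh.MUL  no-port MUL/MEM
c2: i2,i3 st.MEM/or.ALU  dual
c3: i4 ld.MEM  no-port MEM/MUL
c4: i5 mulh.MUL  no-port MUL/MEM
c5: i6 ld.MEM  RAW+WAW r2
c6: i7,i8 xor.ALU/sub.ALU  dual
c7: i9,i10 st.MEM/bne.BR  dual
c8: i11 ld.MEM  WAW r2
c9: i12,i13 sub.ALU/ld.MEM  dual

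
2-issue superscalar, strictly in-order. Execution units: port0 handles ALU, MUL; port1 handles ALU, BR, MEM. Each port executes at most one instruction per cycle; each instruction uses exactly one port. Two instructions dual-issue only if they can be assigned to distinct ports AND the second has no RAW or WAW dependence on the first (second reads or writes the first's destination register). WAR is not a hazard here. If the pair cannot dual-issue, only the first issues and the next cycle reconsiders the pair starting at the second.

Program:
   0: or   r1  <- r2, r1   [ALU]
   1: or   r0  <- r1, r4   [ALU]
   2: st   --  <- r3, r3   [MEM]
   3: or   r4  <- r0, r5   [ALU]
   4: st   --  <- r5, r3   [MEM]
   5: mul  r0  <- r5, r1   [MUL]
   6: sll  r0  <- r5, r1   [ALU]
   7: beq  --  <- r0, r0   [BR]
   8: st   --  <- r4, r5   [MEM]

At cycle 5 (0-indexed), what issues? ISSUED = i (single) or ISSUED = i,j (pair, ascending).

#0 head=0: or i0 RAW r1
#1 head=1: or;st i1/i2 dual
#2 head=3: or;st i3/i4 dual
#3 head=5: mul i5 WAW r0
#4 head=6: sll i6 RAW r0
#5 head=7: beq i7 no-port BR/MEM
#6 head=8: st i8 tail

ISSUED = 7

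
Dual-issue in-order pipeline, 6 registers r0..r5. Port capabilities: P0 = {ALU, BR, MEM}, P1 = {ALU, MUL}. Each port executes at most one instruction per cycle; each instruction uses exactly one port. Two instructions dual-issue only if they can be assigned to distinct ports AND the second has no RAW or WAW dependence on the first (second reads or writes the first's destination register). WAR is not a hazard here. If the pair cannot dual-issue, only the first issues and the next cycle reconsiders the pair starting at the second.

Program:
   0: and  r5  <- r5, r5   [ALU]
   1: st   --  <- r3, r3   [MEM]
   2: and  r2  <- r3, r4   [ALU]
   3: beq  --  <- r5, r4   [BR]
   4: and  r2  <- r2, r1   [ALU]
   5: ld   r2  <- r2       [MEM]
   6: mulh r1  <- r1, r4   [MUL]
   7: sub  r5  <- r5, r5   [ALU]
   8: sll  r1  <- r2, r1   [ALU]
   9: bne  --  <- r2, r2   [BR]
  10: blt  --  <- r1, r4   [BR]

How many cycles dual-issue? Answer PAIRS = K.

#0 head=0: and+st i0/i1 pair
#1 head=2: and+beq i2/i3 pair
#2 head=4: and i4 RAW+WAW r2
#3 head=5: ld+mulh i5/i6 pair
#4 head=7: sub+sll i7/i8 pair
#5 head=9: bne i9 no-port BR/BR
#6 head=10: blt i10 tail

PAIRS = 4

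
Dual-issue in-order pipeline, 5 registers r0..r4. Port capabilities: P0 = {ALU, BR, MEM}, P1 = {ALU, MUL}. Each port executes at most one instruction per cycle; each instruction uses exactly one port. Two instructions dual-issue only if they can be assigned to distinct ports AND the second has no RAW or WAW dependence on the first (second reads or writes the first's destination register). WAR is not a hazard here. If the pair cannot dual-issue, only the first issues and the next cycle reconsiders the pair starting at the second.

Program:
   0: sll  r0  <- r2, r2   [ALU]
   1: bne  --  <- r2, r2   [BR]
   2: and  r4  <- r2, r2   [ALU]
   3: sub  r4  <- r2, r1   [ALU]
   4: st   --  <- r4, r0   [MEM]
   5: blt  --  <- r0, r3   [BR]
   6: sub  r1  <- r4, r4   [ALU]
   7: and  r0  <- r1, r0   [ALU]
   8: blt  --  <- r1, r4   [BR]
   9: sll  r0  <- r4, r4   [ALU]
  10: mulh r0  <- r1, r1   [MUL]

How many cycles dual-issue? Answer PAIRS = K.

PAIRS = 3

c0: i0/i1 sll.ALU bne.BR  2-wide
c1: i2 and.ALU  WAW r4
c2: i3 sub.ALU  RAW r4
c3: i4 st.MEM  no-port MEM/BR
c4: i5/i6 blt.BR sub.ALU  2-wide
c5: i7/i8 and.ALU blt.BR  2-wide
c6: i9 sll.ALU  WAW r0
c7: i10 mulh.MUL  tail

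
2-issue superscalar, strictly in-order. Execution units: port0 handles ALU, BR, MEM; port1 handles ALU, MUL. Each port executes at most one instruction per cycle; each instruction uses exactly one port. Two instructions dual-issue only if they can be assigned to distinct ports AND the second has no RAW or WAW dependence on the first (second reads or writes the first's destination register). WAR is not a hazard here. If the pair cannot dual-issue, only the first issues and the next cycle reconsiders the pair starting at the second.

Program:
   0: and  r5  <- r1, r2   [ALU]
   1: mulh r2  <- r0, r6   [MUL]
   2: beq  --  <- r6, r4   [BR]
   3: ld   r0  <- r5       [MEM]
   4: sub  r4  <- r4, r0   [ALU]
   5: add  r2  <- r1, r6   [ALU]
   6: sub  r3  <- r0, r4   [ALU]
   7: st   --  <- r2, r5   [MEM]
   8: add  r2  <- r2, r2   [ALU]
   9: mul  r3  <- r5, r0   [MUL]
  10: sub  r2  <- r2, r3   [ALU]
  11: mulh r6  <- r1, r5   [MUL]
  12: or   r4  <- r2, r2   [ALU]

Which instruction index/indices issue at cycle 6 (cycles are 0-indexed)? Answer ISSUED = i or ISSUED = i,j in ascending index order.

[0] i0/i1  and+mulh  -- dual
[1] i2  beq  -- no-port BR/MEM
[2] i3  ld  -- RAW r0
[3] i4/i5  sub+add  -- dual
[4] i6/i7  sub+st  -- dual
[5] i8/i9  add+mul  -- dual
[6] i10/i11  sub+mulh  -- dual
[7] i12  or  -- tail

ISSUED = 10,11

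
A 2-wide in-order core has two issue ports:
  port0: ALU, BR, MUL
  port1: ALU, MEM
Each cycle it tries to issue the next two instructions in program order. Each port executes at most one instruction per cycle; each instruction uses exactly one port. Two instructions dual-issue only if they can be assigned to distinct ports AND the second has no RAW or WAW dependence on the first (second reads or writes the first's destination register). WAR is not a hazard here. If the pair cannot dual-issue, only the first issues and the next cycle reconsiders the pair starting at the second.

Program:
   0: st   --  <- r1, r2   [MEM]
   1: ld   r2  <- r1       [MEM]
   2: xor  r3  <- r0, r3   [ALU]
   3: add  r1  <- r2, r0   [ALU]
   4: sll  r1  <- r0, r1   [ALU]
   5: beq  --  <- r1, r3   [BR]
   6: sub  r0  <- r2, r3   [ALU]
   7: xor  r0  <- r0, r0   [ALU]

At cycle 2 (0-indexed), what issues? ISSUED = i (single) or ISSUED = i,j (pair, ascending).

ISSUED = 3

  cy0 -> i0 (st.MEM) no-port MEM/MEM
  cy1 -> i1/i2 (ld.MEM;xor.ALU) pair
  cy2 -> i3 (add.ALU) RAW+WAW r1
  cy3 -> i4 (sll.ALU) RAW r1
  cy4 -> i5/i6 (beq.BR;sub.ALU) pair
  cy5 -> i7 (xor.ALU) tail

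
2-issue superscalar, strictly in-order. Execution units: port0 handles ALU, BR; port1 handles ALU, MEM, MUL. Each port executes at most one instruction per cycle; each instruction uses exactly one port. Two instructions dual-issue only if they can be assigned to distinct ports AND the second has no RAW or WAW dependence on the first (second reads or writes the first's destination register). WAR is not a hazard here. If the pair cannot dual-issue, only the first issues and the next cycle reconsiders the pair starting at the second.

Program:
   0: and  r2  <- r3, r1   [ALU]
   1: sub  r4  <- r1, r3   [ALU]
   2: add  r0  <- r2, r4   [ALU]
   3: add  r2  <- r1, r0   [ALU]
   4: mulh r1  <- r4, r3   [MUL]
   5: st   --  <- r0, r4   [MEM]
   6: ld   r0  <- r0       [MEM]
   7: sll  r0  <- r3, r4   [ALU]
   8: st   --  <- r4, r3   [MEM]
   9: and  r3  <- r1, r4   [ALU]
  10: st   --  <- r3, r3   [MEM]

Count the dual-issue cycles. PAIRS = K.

#0 head=0: and.ALU sub.ALU i0&i1 2-wide
#1 head=2: add.ALU i2 RAW r0
#2 head=3: add.ALU mulh.MUL i3&i4 2-wide
#3 head=5: st.MEM i5 no-port MEM/MEM
#4 head=6: ld.MEM i6 WAW r0
#5 head=7: sll.ALU st.MEM i7&i8 2-wide
#6 head=9: and.ALU i9 RAW r3
#7 head=10: st.MEM i10 tail

PAIRS = 3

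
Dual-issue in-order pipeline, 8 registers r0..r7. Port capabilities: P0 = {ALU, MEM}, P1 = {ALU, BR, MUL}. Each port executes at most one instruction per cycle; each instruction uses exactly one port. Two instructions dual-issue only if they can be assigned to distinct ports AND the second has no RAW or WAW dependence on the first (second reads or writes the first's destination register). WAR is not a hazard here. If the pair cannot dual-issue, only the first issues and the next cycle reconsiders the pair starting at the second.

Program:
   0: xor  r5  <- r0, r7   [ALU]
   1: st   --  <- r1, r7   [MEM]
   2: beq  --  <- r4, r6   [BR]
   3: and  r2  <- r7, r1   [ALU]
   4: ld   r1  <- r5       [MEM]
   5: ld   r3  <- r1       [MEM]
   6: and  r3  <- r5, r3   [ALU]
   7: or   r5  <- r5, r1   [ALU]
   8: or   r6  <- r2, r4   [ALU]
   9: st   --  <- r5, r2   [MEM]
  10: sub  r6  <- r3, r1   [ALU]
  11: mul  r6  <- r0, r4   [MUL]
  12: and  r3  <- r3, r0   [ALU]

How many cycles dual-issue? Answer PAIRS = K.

PAIRS = 5

c0: i0+i1 xor.ALU+st.MEM  2-wide
c1: i2+i3 beq.BR+and.ALU  2-wide
c2: i4 ld.MEM  no-port MEM/MEM
c3: i5 ld.MEM  RAW+WAW r3
c4: i6+i7 and.ALU+or.ALU  2-wide
c5: i8+i9 or.ALU+st.MEM  2-wide
c6: i10 sub.ALU  WAW r6
c7: i11+i12 mul.MUL+and.ALU  2-wide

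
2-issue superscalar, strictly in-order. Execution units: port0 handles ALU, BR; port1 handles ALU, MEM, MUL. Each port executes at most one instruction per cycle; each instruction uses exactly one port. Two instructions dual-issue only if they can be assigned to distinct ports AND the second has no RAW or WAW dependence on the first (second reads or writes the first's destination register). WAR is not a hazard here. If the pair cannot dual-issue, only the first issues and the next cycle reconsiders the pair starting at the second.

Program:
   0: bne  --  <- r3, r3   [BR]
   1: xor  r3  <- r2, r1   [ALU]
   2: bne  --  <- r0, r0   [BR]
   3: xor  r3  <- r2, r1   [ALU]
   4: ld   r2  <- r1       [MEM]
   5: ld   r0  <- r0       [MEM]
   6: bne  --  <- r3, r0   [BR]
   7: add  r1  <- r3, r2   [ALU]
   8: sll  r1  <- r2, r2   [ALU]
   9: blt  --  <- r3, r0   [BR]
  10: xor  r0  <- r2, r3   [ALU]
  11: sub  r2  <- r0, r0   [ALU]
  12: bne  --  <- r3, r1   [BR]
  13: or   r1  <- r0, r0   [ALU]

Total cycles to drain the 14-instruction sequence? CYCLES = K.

  cy0 -> i0,i1 (bne.BR;xor.ALU) pair
  cy1 -> i2,i3 (bne.BR;xor.ALU) pair
  cy2 -> i4 (ld.MEM) no-port MEM/MEM
  cy3 -> i5 (ld.MEM) RAW r0
  cy4 -> i6,i7 (bne.BR;add.ALU) pair
  cy5 -> i8,i9 (sll.ALU;blt.BR) pair
  cy6 -> i10 (xor.ALU) RAW r0
  cy7 -> i11,i12 (sub.ALU;bne.BR) pair
  cy8 -> i13 (or.ALU) tail

CYCLES = 9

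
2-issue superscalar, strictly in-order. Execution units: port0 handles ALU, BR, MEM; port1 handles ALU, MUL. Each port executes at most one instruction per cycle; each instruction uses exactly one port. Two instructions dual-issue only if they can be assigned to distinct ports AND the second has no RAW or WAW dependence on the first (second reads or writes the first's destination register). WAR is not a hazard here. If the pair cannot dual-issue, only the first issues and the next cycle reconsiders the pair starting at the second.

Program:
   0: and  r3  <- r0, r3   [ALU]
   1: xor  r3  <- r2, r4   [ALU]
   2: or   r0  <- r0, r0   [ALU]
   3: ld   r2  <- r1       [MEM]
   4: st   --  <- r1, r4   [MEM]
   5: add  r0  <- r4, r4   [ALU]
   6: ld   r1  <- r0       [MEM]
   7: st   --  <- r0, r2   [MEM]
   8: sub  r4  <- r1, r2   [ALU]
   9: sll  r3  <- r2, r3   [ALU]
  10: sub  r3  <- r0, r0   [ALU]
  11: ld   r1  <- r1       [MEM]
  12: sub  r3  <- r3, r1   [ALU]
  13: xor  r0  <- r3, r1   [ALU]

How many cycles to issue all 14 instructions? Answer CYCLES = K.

0. and.ALU @i0  | WAW r3
1. xor.ALU;or.ALU @i1,i2  | dual
2. ld.MEM @i3  | no-port MEM/MEM
3. st.MEM;add.ALU @i4,i5  | dual
4. ld.MEM @i6  | no-port MEM/MEM
5. st.MEM;sub.ALU @i7,i8  | dual
6. sll.ALU @i9  | WAW r3
7. sub.ALU;ld.MEM @i10,i11  | dual
8. sub.ALU @i12  | RAW r3
9. xor.ALU @i13  | tail

CYCLES = 10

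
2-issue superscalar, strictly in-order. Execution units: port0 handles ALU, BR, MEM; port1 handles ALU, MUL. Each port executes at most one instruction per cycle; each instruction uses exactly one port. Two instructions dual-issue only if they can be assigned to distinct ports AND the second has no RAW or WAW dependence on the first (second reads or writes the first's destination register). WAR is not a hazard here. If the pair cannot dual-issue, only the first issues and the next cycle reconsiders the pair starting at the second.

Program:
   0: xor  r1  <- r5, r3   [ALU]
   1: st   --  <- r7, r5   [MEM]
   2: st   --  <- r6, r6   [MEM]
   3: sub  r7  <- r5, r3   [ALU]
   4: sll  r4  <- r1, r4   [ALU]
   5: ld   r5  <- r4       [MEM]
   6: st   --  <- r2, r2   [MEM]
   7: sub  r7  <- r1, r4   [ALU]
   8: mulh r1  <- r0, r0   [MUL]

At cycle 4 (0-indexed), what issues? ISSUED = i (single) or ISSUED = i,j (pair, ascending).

ISSUED = 6,7

0. xor.ALU+st.MEM @i0,i1  | 2-wide
1. st.MEM+sub.ALU @i2,i3  | 2-wide
2. sll.ALU @i4  | RAW r4
3. ld.MEM @i5  | no-port MEM/MEM
4. st.MEM+sub.ALU @i6,i7  | 2-wide
5. mulh.MUL @i8  | tail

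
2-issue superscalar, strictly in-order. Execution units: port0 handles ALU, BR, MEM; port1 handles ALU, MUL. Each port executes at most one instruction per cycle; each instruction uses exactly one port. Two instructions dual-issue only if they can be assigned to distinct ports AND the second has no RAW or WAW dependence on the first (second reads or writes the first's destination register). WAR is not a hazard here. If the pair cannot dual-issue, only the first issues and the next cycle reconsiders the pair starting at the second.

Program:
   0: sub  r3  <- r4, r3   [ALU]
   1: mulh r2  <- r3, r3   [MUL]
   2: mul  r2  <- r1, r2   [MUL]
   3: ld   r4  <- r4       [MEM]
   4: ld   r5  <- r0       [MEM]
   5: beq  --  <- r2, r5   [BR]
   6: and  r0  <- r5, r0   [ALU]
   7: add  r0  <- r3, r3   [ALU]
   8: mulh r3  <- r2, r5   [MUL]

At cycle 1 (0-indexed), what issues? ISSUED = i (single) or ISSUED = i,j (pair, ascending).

#0 head=0: sub.ALU i0 RAW r3
#1 head=1: mulh.MUL i1 no-port MUL/MUL
#2 head=2: mul.MUL+ld.MEM i2/i3 pair
#3 head=4: ld.MEM i4 no-port MEM/BR
#4 head=5: beq.BR+and.ALU i5/i6 pair
#5 head=7: add.ALU+mulh.MUL i7/i8 pair

ISSUED = 1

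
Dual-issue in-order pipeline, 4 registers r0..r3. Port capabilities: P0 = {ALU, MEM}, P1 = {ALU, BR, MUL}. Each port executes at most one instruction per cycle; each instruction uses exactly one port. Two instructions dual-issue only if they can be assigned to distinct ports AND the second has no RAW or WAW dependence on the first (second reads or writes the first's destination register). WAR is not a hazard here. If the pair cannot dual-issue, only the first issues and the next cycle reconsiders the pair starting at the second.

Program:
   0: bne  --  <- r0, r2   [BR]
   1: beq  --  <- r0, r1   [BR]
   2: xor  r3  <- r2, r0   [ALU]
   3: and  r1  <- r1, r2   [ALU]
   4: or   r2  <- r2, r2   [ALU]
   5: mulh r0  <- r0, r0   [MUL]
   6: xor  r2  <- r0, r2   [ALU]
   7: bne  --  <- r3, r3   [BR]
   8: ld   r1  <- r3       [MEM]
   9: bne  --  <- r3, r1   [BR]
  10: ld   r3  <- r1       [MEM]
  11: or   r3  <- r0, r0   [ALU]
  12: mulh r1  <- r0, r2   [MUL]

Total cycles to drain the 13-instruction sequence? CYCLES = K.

0. bne @i0  | no-port BR/BR
1. beq+xor @i1&i2  | dual
2. and+or @i3&i4  | dual
3. mulh @i5  | RAW r0
4. xor+bne @i6&i7  | dual
5. ld @i8  | RAW r1
6. bne+ld @i9&i10  | dual
7. or+mulh @i11&i12  | dual

CYCLES = 8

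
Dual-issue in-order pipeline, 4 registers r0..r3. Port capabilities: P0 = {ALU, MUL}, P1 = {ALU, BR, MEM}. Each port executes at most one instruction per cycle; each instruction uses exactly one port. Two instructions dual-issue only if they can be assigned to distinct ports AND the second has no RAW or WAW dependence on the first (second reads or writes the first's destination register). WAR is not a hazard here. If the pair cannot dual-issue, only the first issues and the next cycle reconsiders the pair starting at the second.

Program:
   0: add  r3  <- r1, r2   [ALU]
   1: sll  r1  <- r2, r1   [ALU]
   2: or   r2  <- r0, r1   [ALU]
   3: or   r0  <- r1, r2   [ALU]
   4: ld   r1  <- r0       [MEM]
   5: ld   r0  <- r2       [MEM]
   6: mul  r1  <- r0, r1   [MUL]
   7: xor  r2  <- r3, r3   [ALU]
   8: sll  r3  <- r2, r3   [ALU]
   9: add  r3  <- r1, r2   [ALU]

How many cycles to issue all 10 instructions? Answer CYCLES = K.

  cy0 -> i0&i1 (add/sll) dual
  cy1 -> i2 (or) RAW r2
  cy2 -> i3 (or) RAW r0
  cy3 -> i4 (ld) no-port MEM/MEM
  cy4 -> i5 (ld) RAW r0
  cy5 -> i6&i7 (mul/xor) dual
  cy6 -> i8 (sll) WAW r3
  cy7 -> i9 (add) tail

CYCLES = 8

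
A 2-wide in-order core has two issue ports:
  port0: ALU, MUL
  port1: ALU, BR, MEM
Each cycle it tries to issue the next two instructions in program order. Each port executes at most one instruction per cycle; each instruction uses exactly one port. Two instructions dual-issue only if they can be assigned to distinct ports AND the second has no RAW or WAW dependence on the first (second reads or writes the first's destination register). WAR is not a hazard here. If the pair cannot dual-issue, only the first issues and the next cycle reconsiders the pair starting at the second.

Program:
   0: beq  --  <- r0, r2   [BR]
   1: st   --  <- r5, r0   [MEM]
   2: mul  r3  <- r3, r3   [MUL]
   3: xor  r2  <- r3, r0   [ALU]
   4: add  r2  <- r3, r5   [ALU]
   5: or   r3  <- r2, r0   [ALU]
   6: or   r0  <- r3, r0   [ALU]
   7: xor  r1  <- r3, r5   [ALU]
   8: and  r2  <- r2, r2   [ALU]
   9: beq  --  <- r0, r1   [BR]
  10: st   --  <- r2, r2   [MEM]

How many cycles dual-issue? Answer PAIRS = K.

PAIRS = 3

  cy0 -> i0 (beq.BR) no-port BR/MEM
  cy1 -> i1/i2 (st.MEM;mul.MUL) 2-wide
  cy2 -> i3 (xor.ALU) WAW r2
  cy3 -> i4 (add.ALU) RAW r2
  cy4 -> i5 (or.ALU) RAW r3
  cy5 -> i6/i7 (or.ALU;xor.ALU) 2-wide
  cy6 -> i8/i9 (and.ALU;beq.BR) 2-wide
  cy7 -> i10 (st.MEM) tail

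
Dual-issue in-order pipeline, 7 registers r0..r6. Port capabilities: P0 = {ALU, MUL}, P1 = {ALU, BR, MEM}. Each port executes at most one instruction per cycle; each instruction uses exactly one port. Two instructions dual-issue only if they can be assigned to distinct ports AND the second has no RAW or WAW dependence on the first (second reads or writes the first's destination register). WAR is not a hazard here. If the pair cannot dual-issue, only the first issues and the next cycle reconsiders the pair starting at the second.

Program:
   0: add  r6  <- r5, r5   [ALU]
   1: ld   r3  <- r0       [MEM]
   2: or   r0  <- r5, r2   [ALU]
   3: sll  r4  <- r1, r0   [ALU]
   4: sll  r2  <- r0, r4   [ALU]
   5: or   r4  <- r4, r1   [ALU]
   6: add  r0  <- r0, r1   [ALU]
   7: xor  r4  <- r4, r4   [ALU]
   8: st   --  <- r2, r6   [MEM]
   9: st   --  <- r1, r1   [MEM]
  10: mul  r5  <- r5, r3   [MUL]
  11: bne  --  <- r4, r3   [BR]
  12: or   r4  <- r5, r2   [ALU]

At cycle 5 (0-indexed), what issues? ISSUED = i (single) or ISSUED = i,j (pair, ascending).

ISSUED = 8

t=0 i0/i1:add.ALU;ld.MEM ; pair
t=1 i2:or.ALU ; RAW r0
t=2 i3:sll.ALU ; RAW r4
t=3 i4/i5:sll.ALU;or.ALU ; pair
t=4 i6/i7:add.ALU;xor.ALU ; pair
t=5 i8:st.MEM ; no-port MEM/MEM
t=6 i9/i10:st.MEM;mul.MUL ; pair
t=7 i11/i12:bne.BR;or.ALU ; pair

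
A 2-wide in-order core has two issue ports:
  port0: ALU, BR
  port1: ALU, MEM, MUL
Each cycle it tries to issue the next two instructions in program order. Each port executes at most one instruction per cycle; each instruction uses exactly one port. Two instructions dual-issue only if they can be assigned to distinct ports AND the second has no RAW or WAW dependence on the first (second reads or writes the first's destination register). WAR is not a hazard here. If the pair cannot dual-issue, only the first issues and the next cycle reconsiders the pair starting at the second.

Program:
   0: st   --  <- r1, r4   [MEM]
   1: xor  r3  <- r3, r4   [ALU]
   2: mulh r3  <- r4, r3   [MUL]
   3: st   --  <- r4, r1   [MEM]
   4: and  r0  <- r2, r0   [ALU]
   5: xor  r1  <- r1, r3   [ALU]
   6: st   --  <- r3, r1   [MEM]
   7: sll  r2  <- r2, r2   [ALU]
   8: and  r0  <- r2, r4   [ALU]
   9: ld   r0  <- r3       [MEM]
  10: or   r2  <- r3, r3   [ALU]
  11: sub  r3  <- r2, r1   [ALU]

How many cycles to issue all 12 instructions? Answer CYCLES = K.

#0 head=0: st+xor i0&i1 dual
#1 head=2: mulh i2 no-port MUL/MEM
#2 head=3: st+and i3&i4 dual
#3 head=5: xor i5 RAW r1
#4 head=6: st+sll i6&i7 dual
#5 head=8: and i8 WAW r0
#6 head=9: ld+or i9&i10 dual
#7 head=11: sub i11 tail

CYCLES = 8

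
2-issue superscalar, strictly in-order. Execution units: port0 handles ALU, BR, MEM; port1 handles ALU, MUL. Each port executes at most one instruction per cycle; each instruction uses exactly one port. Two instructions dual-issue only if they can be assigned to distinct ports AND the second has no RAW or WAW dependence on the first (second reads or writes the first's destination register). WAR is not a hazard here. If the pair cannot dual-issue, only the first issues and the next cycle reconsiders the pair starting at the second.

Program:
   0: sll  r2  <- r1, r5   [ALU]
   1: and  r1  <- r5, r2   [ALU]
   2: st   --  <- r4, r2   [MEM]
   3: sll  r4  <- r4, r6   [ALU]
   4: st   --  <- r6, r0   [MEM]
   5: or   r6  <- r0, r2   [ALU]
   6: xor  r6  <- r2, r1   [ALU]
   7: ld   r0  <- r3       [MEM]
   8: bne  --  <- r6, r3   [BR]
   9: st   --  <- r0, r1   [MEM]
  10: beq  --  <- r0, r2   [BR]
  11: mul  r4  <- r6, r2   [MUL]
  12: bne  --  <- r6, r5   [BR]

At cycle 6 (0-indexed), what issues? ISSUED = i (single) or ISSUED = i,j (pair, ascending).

ISSUED = 9

c0: i0 sll  RAW r2
c1: i1/i2 and/st  2-wide
c2: i3/i4 sll/st  2-wide
c3: i5 or  WAW r6
c4: i6/i7 xor/ld  2-wide
c5: i8 bne  no-port BR/MEM
c6: i9 st  no-port MEM/BR
c7: i10/i11 beq/mul  2-wide
c8: i12 bne  tail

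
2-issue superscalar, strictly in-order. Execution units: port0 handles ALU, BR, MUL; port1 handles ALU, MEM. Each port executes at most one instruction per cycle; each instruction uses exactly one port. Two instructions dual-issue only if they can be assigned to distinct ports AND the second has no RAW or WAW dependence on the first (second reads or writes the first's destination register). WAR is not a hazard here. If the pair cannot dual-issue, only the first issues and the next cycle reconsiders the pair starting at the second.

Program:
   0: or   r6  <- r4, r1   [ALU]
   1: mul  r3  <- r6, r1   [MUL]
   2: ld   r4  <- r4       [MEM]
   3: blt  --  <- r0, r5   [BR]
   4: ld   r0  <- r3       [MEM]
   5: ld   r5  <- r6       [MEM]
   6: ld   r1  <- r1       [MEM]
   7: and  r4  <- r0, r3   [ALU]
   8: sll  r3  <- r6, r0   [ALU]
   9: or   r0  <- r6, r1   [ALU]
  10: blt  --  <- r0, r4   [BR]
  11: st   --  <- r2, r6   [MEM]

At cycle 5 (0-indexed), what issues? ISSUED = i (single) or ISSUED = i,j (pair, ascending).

ISSUED = 8,9

0. or @i0  | RAW r6
1. mul ld @i1/i2  | 2-wide
2. blt ld @i3/i4  | 2-wide
3. ld @i5  | no-port MEM/MEM
4. ld and @i6/i7  | 2-wide
5. sll or @i8/i9  | 2-wide
6. blt st @i10/i11  | 2-wide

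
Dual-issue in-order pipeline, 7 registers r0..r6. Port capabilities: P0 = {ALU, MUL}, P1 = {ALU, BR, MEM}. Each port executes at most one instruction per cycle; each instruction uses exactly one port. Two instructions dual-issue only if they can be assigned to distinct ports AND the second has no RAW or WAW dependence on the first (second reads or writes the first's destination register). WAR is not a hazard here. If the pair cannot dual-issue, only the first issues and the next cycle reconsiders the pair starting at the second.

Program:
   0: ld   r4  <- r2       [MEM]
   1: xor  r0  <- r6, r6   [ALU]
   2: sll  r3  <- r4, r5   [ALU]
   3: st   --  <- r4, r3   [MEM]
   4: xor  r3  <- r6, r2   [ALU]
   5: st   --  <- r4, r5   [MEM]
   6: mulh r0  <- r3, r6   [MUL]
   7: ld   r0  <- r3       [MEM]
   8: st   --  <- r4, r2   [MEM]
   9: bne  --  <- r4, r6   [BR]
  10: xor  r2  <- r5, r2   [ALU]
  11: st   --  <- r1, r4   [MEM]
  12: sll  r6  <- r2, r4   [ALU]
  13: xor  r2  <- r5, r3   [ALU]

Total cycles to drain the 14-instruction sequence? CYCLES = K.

CYCLES = 9

#0 head=0: ld.MEM/xor.ALU i0/i1 pair
#1 head=2: sll.ALU i2 RAW r3
#2 head=3: st.MEM/xor.ALU i3/i4 pair
#3 head=5: st.MEM/mulh.MUL i5/i6 pair
#4 head=7: ld.MEM i7 no-port MEM/MEM
#5 head=8: st.MEM i8 no-port MEM/BR
#6 head=9: bne.BR/xor.ALU i9/i10 pair
#7 head=11: st.MEM/sll.ALU i11/i12 pair
#8 head=13: xor.ALU i13 tail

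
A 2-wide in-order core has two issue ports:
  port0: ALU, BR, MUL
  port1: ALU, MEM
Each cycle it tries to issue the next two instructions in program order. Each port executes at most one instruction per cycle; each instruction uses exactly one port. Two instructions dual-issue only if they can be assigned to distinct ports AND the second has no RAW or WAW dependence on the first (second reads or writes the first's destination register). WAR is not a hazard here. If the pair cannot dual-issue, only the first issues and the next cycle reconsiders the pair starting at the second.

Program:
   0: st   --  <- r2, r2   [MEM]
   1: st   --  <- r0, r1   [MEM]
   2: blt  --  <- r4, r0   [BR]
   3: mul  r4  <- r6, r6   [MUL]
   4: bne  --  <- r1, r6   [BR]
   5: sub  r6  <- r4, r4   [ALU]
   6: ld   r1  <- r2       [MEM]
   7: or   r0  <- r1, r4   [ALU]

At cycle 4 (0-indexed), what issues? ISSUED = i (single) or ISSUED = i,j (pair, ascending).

ISSUED = 6

c0: i0 st  no-port MEM/MEM
c1: i1&i2 st/blt  pair
c2: i3 mul  no-port MUL/BR
c3: i4&i5 bne/sub  pair
c4: i6 ld  RAW r1
c5: i7 or  tail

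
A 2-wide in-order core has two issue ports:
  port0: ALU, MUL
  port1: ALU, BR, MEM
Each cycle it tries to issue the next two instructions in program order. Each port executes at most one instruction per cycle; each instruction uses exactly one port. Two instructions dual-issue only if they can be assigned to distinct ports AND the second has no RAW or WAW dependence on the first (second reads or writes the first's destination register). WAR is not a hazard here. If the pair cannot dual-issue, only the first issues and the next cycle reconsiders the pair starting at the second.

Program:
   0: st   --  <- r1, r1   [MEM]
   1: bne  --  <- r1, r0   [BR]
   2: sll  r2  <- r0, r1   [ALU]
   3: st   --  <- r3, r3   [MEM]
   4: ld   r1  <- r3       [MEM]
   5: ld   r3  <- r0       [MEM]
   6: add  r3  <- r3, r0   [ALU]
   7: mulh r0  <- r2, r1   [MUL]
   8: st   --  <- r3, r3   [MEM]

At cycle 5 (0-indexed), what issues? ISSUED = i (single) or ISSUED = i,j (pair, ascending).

ISSUED = 6,7

c0: i0 st.MEM  no-port MEM/BR
c1: i1+i2 bne.BR sll.ALU  pair
c2: i3 st.MEM  no-port MEM/MEM
c3: i4 ld.MEM  no-port MEM/MEM
c4: i5 ld.MEM  RAW+WAW r3
c5: i6+i7 add.ALU mulh.MUL  pair
c6: i8 st.MEM  tail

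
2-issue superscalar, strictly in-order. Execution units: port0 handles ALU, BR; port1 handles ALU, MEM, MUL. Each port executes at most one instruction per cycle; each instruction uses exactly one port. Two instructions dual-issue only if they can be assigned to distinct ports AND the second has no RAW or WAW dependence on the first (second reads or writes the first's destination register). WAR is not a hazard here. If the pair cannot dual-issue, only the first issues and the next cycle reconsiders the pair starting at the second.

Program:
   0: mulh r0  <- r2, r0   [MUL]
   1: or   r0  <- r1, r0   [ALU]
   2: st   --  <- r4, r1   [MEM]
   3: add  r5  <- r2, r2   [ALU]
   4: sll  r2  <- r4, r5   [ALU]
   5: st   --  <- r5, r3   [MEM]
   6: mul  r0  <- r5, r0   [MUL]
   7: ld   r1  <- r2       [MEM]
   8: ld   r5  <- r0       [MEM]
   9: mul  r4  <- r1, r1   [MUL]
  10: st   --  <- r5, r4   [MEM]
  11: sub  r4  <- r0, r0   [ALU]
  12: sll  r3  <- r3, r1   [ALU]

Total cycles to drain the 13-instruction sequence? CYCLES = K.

[0] i0  mulh  -- RAW+WAW r0
[1] i1+i2  or st  -- pair
[2] i3  add  -- RAW r5
[3] i4+i5  sll st  -- pair
[4] i6  mul  -- no-port MUL/MEM
[5] i7  ld  -- no-port MEM/MEM
[6] i8  ld  -- no-port MEM/MUL
[7] i9  mul  -- no-port MUL/MEM
[8] i10+i11  st sub  -- pair
[9] i12  sll  -- tail

CYCLES = 10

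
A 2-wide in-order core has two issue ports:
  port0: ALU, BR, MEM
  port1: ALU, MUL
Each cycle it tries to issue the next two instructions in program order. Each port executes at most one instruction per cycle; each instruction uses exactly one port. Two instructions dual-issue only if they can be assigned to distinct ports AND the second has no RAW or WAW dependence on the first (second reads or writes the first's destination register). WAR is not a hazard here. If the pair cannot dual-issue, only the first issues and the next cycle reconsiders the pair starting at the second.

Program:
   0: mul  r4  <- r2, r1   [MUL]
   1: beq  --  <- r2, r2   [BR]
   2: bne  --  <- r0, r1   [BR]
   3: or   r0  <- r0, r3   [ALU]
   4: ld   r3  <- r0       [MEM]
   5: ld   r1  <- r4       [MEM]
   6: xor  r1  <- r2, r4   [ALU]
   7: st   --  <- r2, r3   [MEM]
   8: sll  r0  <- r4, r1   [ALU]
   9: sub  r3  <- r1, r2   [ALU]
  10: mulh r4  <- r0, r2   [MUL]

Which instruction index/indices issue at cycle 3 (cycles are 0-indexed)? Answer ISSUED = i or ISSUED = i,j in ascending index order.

ISSUED = 5

[0] i0/i1  mul;beq  -- 2-wide
[1] i2/i3  bne;or  -- 2-wide
[2] i4  ld  -- no-port MEM/MEM
[3] i5  ld  -- WAW r1
[4] i6/i7  xor;st  -- 2-wide
[5] i8/i9  sll;sub  -- 2-wide
[6] i10  mulh  -- tail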